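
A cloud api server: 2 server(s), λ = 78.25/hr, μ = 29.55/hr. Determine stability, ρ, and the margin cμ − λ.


Total capacity cμ = 2·29.55 = 59.10/hr
ρ = λ/(cμ) = 78.25/59.10 = 1.3240
Stable ⇔ ρ < 1: NO
Spare capacity = cμ − λ = 59.10 − 78.25 = -19.15/hr

Final: ρ = 1.3240; unstable; margin = -19.15/hr


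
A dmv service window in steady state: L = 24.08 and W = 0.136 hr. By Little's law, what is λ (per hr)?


λ = L/W = 24.08/0.136 = 177.0588 /hr

Final: 177.0588 /hr


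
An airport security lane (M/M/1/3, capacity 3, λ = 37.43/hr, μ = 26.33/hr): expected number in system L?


ρ = 37.43/26.33 = 1.4216
L = ρ[1 − (K+1)ρ^K + Kρ^(K+1)] / [(1−ρ)(1−ρ^(K+1))]
Numerator: 1.4216·(1 − 4·2.872810 + 3·4.083907) = 2.502652
Denominator: (-0.4216)·(-3.083907) = 1.300090
L = 2.502652/1.300090 = 1.9250

Final: 1.9250


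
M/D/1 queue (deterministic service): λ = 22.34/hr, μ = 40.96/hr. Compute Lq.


ρ = 22.34/40.96 = 0.5454
M/D/1: Lq = ρ²/(2(1−ρ)) = 0.2975/(2·0.4546) = 0.32719

Final: 0.32719


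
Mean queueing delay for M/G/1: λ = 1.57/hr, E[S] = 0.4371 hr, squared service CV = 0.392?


ρ = λ·E[S] = 1.57·0.4371 = 0.6862
E[S²] = E[S]²(1+C_s²) = 0.4371²·(1+0.392) = 0.265951
Wq = λ·E[S²]/(2(1−ρ)) = 1.57·0.265951/(2·0.3138) = 0.66540 hr

Final: 0.66540 hr


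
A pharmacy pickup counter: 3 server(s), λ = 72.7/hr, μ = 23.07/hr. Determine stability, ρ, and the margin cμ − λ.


Total capacity cμ = 3·23.07 = 69.21/hr
ρ = λ/(cμ) = 72.7/69.21 = 1.0504
Stable ⇔ ρ < 1: NO
Spare capacity = cμ − λ = 69.21 − 72.7 = -3.49/hr

Final: ρ = 1.0504; unstable; margin = -3.49/hr


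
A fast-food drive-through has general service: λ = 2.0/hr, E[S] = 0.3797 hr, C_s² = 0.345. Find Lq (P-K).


ρ = λ·E[S] = 2.0·0.3797 = 0.7594
Lq = ρ²(1+C_s²)/(2(1−ρ)) = 0.5767·(1+0.345)/(2·0.2406)
= 0.5767·1.3450/0.4812 = 1.61190

Final: 1.61190


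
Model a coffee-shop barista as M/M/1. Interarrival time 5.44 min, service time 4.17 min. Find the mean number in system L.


λ = 60/5.44 = 11.0294 /hr
μ = 60/4.17 = 14.3885 /hr
ρ = λ/μ = 11.0294/14.3885 = 0.7665
L = ρ/(1−ρ) = 0.7665/0.2335 = 3.2835

Final: 3.2835


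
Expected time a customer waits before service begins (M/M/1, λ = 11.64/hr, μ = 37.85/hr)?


ρ = 11.64/37.85 = 0.3075
Wq = ρ/(μ−λ) = 0.3075/(37.85 − 11.64) = 0.3075/26.21 = 0.01173 hr

Final: 0.01173 hr


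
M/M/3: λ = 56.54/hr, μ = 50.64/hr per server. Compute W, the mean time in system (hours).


a = 1.1165; ρ = 0.3722; P₀ = 0.321617
Lq = P₀·a^c·ρ/(c!(1−ρ)²) = 0.07044
Wq = Lq/λ = 0.07044/56.54 = 0.001246 hr
W = Wq + 1/μ = 0.001246 + 0.01975 = 0.02099 hr

Final: 0.02099 hr


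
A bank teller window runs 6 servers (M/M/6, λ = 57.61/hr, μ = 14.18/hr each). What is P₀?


a = λ/μ = 57.61/14.18 = 4.0628; ρ = a/c = 0.6771
Σ_{k=0}^{5} a^k/k! (terms k=0..5) = 1.00000 + 4.06276 + 8.25303 + 11.17670 + 11.35208 + 9.22416 = 45.06873
Tail: a^6/(6!(1−ρ)) = 4497.07226/(720·0.3229) = 19.34489
P₀ = 1/(45.06873 + 19.34489) = 1/64.41362 = 0.015525

Final: 0.015525


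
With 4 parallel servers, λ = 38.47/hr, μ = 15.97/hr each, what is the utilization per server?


ρ = λ/(cμ) = 38.47/(4·15.97) = 38.47/63.88 = 0.6022

Final: 0.6022


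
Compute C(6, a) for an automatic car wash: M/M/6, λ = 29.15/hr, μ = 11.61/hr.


a = λ/μ = 2.5108; ρ = a/6 = 0.4185
P₀ = 0.080734 (from M/M/c formula)
C(c,a) = [a^c/(c!(1−ρ))]·P₀ = [250.51748/(720·0.5815)]·0.080734
= 0.59831·0.080734 = 0.048304

Final: 0.048304


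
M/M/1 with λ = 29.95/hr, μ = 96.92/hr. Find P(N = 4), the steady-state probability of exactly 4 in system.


ρ = 29.95/96.92 = 0.3090
P_n = (1−ρ)·ρ^n = (1 − 0.3090)·0.3090^4 = 0.6910·0.009119 = 0.006301

Final: 0.006301


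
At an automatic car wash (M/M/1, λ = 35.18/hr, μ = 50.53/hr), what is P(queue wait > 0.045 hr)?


ρ = 35.18/50.53 = 0.6962
P(Wq > t) = ρ·e^{−(μ−λ)t} = 0.6962·e^{−0.6908}
= 0.6962·0.501200 = 0.348946

Final: 0.348946


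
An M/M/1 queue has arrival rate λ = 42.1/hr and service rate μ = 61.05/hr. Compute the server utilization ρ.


ρ = λ/μ = 42.1/61.05 = 0.6896

Final: 0.6896


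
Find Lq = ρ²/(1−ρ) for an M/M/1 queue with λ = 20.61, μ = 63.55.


ρ = 20.61/63.55 = 0.3243
Lq = ρ²/(1−ρ) = 0.1052/0.6757 = 0.1557

Final: 0.1557


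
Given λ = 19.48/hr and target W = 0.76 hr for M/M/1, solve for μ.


W = 1/(μ−λ) ⇒ μ − λ = 1/W = 1/0.76 = 1.3158
μ = λ + 1/W = 19.48 + 1.3158 = 20.7958 per hr

Final: 20.7958 /hr


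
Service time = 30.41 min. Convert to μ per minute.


μ = 1/(service time) in consistent units.
1 minute = 1 min, so μ = 1/30.41 = 0.03288 per minute

Final: 0.03288 /min


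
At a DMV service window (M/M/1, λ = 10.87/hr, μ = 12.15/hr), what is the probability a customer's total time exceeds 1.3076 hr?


W ~ Exponential(μ−λ) for M/M/1.
μ − λ = 12.15 − 10.87 = 1.2800
P(W > t) = e^{−(μ−λ)t} = e^{−1.6737} = 0.187547

Final: 0.187547


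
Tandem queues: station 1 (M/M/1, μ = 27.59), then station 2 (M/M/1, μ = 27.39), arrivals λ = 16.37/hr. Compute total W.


Each node sees arrival rate λ = 16.37/hr (tandem ⇒ throughput preserved).
W₁ = 1/(μ₁−λ) = 1/(27.59−16.37) = 0.08913 hr
W₂ = 1/(μ₂−λ) = 1/(27.39−16.37) = 0.09074 hr
W_total = W₁ + W₂ = 0.08913 + 0.09074 = 0.17987 hr

Final: 0.17987 hr


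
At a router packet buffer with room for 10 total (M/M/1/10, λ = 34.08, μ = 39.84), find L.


ρ = 34.08/39.84 = 0.8554
L = ρ[1 − (K+1)ρ^K + Kρ^(K+1)] / [(1−ρ)(1−ρ^(K+1))]
Numerator: 0.8554·(1 − 11·0.209799 + 10·0.179466) = 0.416486
Denominator: (0.1446)·(0.820534) = 0.118631
L = 0.416486/0.118631 = 3.5108

Final: 3.5108


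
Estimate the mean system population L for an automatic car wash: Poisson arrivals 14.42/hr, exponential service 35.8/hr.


ρ = λ/μ = 14.42/35.8 = 0.4028
L = ρ/(1−ρ) = 0.4028/(1 − 0.4028) = 0.4028/0.5972 = 0.6745

Final: 0.6745


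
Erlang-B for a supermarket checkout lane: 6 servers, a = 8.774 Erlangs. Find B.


B(c,a) = (a^c/c!) / Σ_{k=0}^{c} a^k/k!
a^6/6! = 633.655610
Σ terms (k=0..6): 1.00000 + 8.77400 + 38.49154 + 112.57492 + 246.93308 + 433.31817 + 633.65561 = 1474.747323
B = 633.655610/1474.747323 = 0.429671

Final: 0.429671


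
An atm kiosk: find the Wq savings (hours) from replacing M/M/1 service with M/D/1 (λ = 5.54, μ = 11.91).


ρ = 5.54/11.91 = 0.4652
Wq(M/M/1) = ρ/(μ−λ) = 0.4652/6.37 = 0.07302 hr
Wq(M/D/1) = ρ/(2(μ−λ)) = 0.03651 hr
Savings = 0.07302 − 0.03651 = 0.03651 hr

Final: 0.03651 hr


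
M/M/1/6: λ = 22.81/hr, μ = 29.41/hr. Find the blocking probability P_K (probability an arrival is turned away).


ρ = λ/μ = 22.81/29.41 = 0.7756
P_K = (1−ρ)ρ^K/(1−ρ^(K+1)) = (0.2244·0.217661)/(1 − 0.168815)
= 0.048846/0.831185 = 0.058767

Final: 0.058767


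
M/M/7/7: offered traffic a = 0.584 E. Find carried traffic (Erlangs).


B(7,0.584) = 0.000002563 (Erlang-B)
Carried load = a(1 − B) = 0.584·(1 − 0.000002563) = 0.584·0.999997 = 0.5840 E

Final: 0.5840 Erlangs


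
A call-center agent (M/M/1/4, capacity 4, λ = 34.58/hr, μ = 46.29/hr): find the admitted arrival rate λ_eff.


ρ = 0.7470; P_K = (1−ρ)ρ^4/(1−ρ^5) = 0.102665
λ_eff = λ(1 − P_K) = 34.58·(1 − 0.102665) = 34.58·0.897335 = 31.0298 /hr

Final: 31.0298 /hr


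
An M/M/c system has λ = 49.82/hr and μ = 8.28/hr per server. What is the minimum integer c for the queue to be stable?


Stability requires cμ > λ ⇔ c > λ/μ.
λ/μ = 49.82/8.28 = 6.0169
Minimum integer c = ⌊6.0169⌋ + 1 = 7
Check: 7·8.28 = 57.96 > 49.82, while 6·8.28 = 49.68 ≤ 49.82

Final: 7 servers


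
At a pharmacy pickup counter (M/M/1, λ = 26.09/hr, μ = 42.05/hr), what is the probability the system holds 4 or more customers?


ρ = 26.09/42.05 = 0.6205
P(N ≥ n) = ρ^n = 0.6205^4 = 0.148195

Final: 0.148195


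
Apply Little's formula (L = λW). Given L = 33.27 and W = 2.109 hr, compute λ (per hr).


λ = L/W = 33.27/2.109 = 15.7752 /hr

Final: 15.7752 /hr


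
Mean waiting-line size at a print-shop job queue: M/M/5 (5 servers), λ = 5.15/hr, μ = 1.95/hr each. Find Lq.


a = λ/μ = 2.6410; ρ = a/5 = 0.5282
P₀ = 0.068988
Lq = P₀·a^c·ρ / (c!·(1−ρ)²) = 0.068988·128.48815·0.5282/(120·0.22259)
= 0.17529

Final: 0.17529


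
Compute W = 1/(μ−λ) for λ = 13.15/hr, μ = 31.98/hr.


W = 1/(μ−λ) = 1/(31.98 − 13.15) = 1/18.83 = 0.05311 hr

Final: 0.05311 hr


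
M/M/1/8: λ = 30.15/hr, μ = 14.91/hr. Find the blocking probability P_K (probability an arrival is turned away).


ρ = λ/μ = 30.15/14.91 = 2.0221
P_K = (1−ρ)ρ^K/(1−ρ^(K+1)) = (-1.0221·279.561514)/(1 − 565.310507)
= -285.748992/-564.310507 = 0.506368

Final: 0.506368


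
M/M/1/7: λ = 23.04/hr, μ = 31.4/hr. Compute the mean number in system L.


ρ = 23.04/31.4 = 0.7338
L = ρ[1 − (K+1)ρ^K + Kρ^(K+1)] / [(1−ρ)(1−ρ^(K+1))]
Numerator: 0.7338·(1 − 8·0.114517 + 7·0.084028) = 0.493128
Denominator: (0.2662)·(0.915972) = 0.243870
L = 0.493128/0.243870 = 2.0221

Final: 2.0221


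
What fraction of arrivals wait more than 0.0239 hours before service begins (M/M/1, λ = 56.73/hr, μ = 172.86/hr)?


ρ = 56.73/172.86 = 0.3282
P(Wq > t) = ρ·e^{−(μ−λ)t} = 0.3282·e^{−2.7755}
= 0.3282·0.062318 = 0.020452

Final: 0.020452


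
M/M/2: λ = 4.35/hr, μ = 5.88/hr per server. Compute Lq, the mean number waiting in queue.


a = λ/μ = 0.7398; ρ = a/2 = 0.3699
P₀ = 0.459963
Lq = P₀·a^c·ρ / (c!·(1−ρ)²) = 0.459963·0.54730·0.3699/(2·0.39703)
= 0.11727

Final: 0.11727


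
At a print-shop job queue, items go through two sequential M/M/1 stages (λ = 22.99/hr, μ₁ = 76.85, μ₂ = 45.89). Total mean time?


Each node sees arrival rate λ = 22.99/hr (tandem ⇒ throughput preserved).
W₁ = 1/(μ₁−λ) = 1/(76.85−22.99) = 0.01857 hr
W₂ = 1/(μ₂−λ) = 1/(45.89−22.99) = 0.04367 hr
W_total = W₁ + W₂ = 0.01857 + 0.04367 = 0.06223 hr

Final: 0.06223 hr


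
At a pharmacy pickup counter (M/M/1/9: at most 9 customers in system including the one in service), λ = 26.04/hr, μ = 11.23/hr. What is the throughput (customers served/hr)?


ρ = 2.3188; P_K = (1−ρ)ρ^9/(1−ρ^10) = 0.568867
λ_eff = λ(1 − P_K) = 26.04·(1 − 0.568867) = 26.04·0.431133 = 11.2267 /hr

Final: 11.2267 /hr


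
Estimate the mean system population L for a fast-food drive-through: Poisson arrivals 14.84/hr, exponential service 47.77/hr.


ρ = λ/μ = 14.84/47.77 = 0.3107
L = ρ/(1−ρ) = 0.3107/(1 − 0.3107) = 0.3107/0.6893 = 0.4507

Final: 0.4507


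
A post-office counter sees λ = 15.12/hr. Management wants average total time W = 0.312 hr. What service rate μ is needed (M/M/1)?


W = 1/(μ−λ) ⇒ μ − λ = 1/W = 1/0.312 = 3.2051
μ = λ + 1/W = 15.12 + 3.2051 = 18.3251 per hr

Final: 18.3251 /hr


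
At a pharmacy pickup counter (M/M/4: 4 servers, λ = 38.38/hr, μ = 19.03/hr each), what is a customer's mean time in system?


a = 2.0168; ρ = 0.5042; P₀ = 0.128069
Lq = P₀·a^c·ρ/(c!(1−ρ)²) = 0.18109
Wq = Lq/λ = 0.18109/38.38 = 0.004718 hr
W = Wq + 1/μ = 0.004718 + 0.05255 = 0.05727 hr

Final: 0.05727 hr


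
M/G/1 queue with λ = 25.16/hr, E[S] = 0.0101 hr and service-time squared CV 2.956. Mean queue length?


ρ = λ·E[S] = 25.16·0.0101 = 0.2541
Lq = ρ²(1+C_s²)/(2(1−ρ)) = 0.06457·(1+2.956)/(2·0.7459)
= 0.06457·3.9560/1.4918 = 0.17125

Final: 0.17125


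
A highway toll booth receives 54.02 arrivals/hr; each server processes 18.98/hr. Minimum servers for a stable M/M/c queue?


Stability requires cμ > λ ⇔ c > λ/μ.
λ/μ = 54.02/18.98 = 2.8462
Minimum integer c = ⌊2.8462⌋ + 1 = 3
Check: 3·18.98 = 56.94 > 54.02, while 2·18.98 = 37.96 ≤ 54.02

Final: 3 servers


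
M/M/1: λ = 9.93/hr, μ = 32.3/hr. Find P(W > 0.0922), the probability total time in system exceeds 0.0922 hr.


W ~ Exponential(μ−λ) for M/M/1.
μ − λ = 32.3 − 9.93 = 22.3700
P(W > t) = e^{−(μ−λ)t} = e^{−2.0625} = 0.127134

Final: 0.127134


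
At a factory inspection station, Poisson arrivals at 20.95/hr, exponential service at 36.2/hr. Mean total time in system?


W = 1/(μ−λ) = 1/(36.2 − 20.95) = 1/15.25 = 0.06557 hr

Final: 0.06557 hr


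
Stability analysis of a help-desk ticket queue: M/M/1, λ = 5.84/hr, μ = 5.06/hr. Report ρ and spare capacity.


Total capacity cμ = 1·5.06 = 5.06/hr
ρ = λ/(cμ) = 5.84/5.06 = 1.1542
Stable ⇔ ρ < 1: NO
Spare capacity = cμ − λ = 5.06 − 5.84 = -0.78/hr

Final: ρ = 1.1542; unstable; margin = -0.78/hr


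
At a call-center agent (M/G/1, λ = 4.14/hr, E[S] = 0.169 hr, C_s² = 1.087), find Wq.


ρ = λ·E[S] = 4.14·0.169 = 0.6997
E[S²] = E[S]²(1+C_s²) = 0.169²·(1+1.087) = 0.059607
Wq = λ·E[S²]/(2(1−ρ)) = 4.14·0.059607/(2·0.3003) = 0.41082 hr

Final: 0.41082 hr


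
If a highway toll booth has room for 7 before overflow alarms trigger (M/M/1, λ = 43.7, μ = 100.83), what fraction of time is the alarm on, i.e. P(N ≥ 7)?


ρ = 43.7/100.83 = 0.4334
P(N ≥ n) = ρ^n = 0.4334^7 = 0.002872

Final: 0.002872


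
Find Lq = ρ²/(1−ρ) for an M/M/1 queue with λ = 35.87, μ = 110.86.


ρ = 35.87/110.86 = 0.3236
Lq = ρ²/(1−ρ) = 0.1047/0.6764 = 0.1548

Final: 0.1548


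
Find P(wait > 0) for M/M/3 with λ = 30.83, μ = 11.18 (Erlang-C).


a = λ/μ = 2.7576; ρ = a/3 = 0.9192
P₀ = 0.019679 (from M/M/c formula)
C(c,a) = [a^c/(c!(1−ρ))]·P₀ = [20.96984/(6·0.08080)]·0.019679
= 43.25514·0.019679 = 0.851229

Final: 0.851229


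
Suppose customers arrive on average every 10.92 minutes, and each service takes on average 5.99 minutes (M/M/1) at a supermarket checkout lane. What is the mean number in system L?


λ = 60/10.92 = 5.4945 /hr
μ = 60/5.99 = 10.0167 /hr
ρ = λ/μ = 5.4945/10.0167 = 0.5485
L = ρ/(1−ρ) = 0.5485/0.4515 = 1.2150

Final: 1.2150


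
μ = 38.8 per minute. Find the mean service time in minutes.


Mean service time = 1/μ = 1/38.8 minute = 0.02577 minute
In minutes: 0.02577 × 1 = 0.02577 min

Final: 0.02577 min


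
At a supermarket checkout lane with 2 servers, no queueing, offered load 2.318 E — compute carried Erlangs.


B(2,2.318) = 0.447420 (Erlang-B)
Carried load = a(1 − B) = 2.318·(1 − 0.447420) = 2.318·0.552580 = 1.2809 E

Final: 1.2809 Erlangs


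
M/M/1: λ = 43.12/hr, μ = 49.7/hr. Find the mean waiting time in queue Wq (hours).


ρ = 43.12/49.7 = 0.8676
Wq = ρ/(μ−λ) = 0.8676/(49.7 − 43.12) = 0.8676/6.58 = 0.1319 hr

Final: 0.1319 hr


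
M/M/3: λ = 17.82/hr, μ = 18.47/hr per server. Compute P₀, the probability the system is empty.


a = λ/μ = 17.82/18.47 = 0.9648; ρ = a/c = 0.3216
Σ_{k=0}^{2} a^k/k! (terms k=0..2) = 1.00000 + 0.96481 + 0.46543 = 2.43023
Tail: a^3/(3!(1−ρ)) = 0.89810/(6·0.6784) = 0.22064
P₀ = 1/(2.43023 + 0.22064) = 1/2.65088 = 0.377234

Final: 0.377234


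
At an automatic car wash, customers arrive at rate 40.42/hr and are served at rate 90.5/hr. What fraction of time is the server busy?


ρ = λ/μ = 40.42/90.5 = 0.4466

Final: 0.4466


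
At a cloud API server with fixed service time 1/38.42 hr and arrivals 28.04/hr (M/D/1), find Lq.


ρ = 28.04/38.42 = 0.7298
M/D/1: Lq = ρ²/(2(1−ρ)) = 0.5326/(2·0.2702) = 0.98576

Final: 0.98576


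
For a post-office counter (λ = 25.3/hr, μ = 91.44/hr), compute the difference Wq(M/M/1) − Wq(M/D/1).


ρ = 25.3/91.44 = 0.2767
Wq(M/M/1) = ρ/(μ−λ) = 0.2767/66.14 = 0.004183 hr
Wq(M/D/1) = ρ/(2(μ−λ)) = 0.002092 hr
Savings = 0.004183 − 0.002092 = 0.002092 hr

Final: 0.002092 hr


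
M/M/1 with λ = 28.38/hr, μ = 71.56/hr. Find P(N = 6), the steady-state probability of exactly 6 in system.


ρ = 28.38/71.56 = 0.3966
P_n = (1−ρ)·ρ^n = (1 − 0.3966)·0.3966^6 = 0.6034·0.003891 = 0.002348

Final: 0.002348


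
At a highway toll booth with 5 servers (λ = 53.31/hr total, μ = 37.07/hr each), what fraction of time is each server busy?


ρ = λ/(cμ) = 53.31/(5·37.07) = 53.31/185.35 = 0.2876

Final: 0.2876


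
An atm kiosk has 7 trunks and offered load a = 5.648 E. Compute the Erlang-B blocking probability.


B(c,a) = (a^c/c!) / Σ_{k=0}^{c} a^k/k!
a^7/7! = 36.377452
Σ terms (k=0..7): 1.00000 + 5.64800 + 15.94995 + 30.02844 + 42.40016 + 47.89522 + 45.08537 + 36.37745 = 224.384600
B = 36.377452/224.384600 = 0.162121

Final: 0.162121


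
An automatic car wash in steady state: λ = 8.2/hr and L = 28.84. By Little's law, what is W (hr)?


W = L/λ = 28.84/8.2 = 3.5171 hr

Final: 3.5171 hr


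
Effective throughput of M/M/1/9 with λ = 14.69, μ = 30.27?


ρ = 0.4853; P_K = (1−ρ)ρ^9/(1−ρ^10) = 0.0007690
λ_eff = λ(1 − P_K) = 14.69·(1 − 0.0007690) = 14.69·0.999231 = 14.6787 /hr

Final: 14.6787 /hr


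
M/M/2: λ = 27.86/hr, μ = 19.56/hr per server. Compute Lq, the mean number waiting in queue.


a = λ/μ = 1.4243; ρ = a/2 = 0.7122
P₀ = 0.168110
Lq = P₀·a^c·ρ / (c!·(1−ρ)²) = 0.168110·2.02873·0.7122/(2·0.08285)
= 1.46585

Final: 1.46585


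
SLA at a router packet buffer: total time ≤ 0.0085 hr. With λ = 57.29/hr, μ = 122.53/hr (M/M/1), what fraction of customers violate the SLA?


W ~ Exponential(μ−λ) for M/M/1.
μ − λ = 122.53 − 57.29 = 65.2400
P(W > t) = e^{−(μ−λ)t} = e^{−0.5545} = 0.574336

Final: 0.574336


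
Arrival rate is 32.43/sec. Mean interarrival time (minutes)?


Mean interarrival time = 1/λ = 1/32.43 second = 0.03084 second
In minutes: 0.03084 × 0.0166667 = 0.0005139 min

Final: 0.0005139 min


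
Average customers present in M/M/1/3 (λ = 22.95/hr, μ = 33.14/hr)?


ρ = 22.95/33.14 = 0.6925
L = ρ[1 − (K+1)ρ^K + Kρ^(K+1)] / [(1−ρ)(1−ρ^(K+1))]
Numerator: 0.6925·(1 − 4·0.332117 + 3·0.229996) = 0.250360
Denominator: (0.3075)·(0.770004) = 0.236763
L = 0.250360/0.236763 = 1.0574

Final: 1.0574


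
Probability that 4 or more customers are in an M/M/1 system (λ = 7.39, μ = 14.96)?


ρ = 7.39/14.96 = 0.4940
P(N ≥ n) = ρ^n = 0.4940^4 = 0.059546

Final: 0.059546


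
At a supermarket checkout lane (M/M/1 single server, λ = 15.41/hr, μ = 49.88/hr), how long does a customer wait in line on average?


ρ = 15.41/49.88 = 0.3089
Wq = ρ/(μ−λ) = 0.3089/(49.88 − 15.41) = 0.3089/34.47 = 0.008963 hr

Final: 0.008963 hr


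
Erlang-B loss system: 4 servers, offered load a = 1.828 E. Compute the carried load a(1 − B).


B(4,1.828) = 0.077775 (Erlang-B)
Carried load = a(1 − B) = 1.828·(1 − 0.077775) = 1.828·0.922225 = 1.6858 E

Final: 1.6858 Erlangs


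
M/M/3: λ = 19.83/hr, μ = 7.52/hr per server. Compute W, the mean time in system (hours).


a = 2.6370; ρ = 0.8790; P₀ = 0.030894
Lq = P₀·a^c·ρ/(c!(1−ρ)²) = 5.66734
Wq = Lq/λ = 5.66734/19.83 = 0.28580 hr
W = Wq + 1/μ = 0.28580 + 0.13298 = 0.41878 hr

Final: 0.41878 hr


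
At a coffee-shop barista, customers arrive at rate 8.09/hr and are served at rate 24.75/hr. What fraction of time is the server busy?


ρ = λ/μ = 8.09/24.75 = 0.3269

Final: 0.3269


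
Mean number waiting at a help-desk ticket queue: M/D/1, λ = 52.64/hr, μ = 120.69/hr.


ρ = 52.64/120.69 = 0.4362
M/D/1: Lq = ρ²/(2(1−ρ)) = 0.1902/(2·0.5638) = 0.16870

Final: 0.16870


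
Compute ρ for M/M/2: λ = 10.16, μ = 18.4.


ρ = λ/(cμ) = 10.16/(2·18.4) = 10.16/36.80 = 0.2761

Final: 0.2761


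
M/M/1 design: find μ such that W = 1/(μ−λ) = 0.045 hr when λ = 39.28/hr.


W = 1/(μ−λ) ⇒ μ − λ = 1/W = 1/0.045 = 22.2222
μ = λ + 1/W = 39.28 + 22.2222 = 61.5022 per hr

Final: 61.5022 /hr


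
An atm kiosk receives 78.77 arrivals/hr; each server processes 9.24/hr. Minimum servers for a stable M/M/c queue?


Stability requires cμ > λ ⇔ c > λ/μ.
λ/μ = 78.77/9.24 = 8.5249
Minimum integer c = ⌊8.5249⌋ + 1 = 9
Check: 9·9.24 = 83.16 > 78.77, while 8·9.24 = 73.92 ≤ 78.77

Final: 9 servers


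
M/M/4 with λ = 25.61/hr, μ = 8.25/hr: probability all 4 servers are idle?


a = λ/μ = 25.61/8.25 = 3.1042; ρ = a/c = 0.7761
Σ_{k=0}^{3} a^k/k! (terms k=0..3) = 1.00000 + 3.10424 + 4.81816 + 4.98558 = 13.90798
Tail: a^4/(4!(1−ρ)) = 92.85868/(24·0.2239) = 17.27750
P₀ = 1/(13.90798 + 17.27750) = 1/31.18548 = 0.032066

Final: 0.032066


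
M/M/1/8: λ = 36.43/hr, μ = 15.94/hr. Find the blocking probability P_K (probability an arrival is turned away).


ρ = λ/μ = 36.43/15.94 = 2.2854
P_K = (1−ρ)ρ^K/(1−ρ^(K+1)) = (-1.2854·744.332245)/(1 − 1701.130721)
= -956.798476/-1700.130721 = 0.562779

Final: 0.562779


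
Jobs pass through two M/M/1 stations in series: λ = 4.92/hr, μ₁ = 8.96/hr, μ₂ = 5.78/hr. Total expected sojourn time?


Each node sees arrival rate λ = 4.92/hr (tandem ⇒ throughput preserved).
W₁ = 1/(μ₁−λ) = 1/(8.96−4.92) = 0.24752 hr
W₂ = 1/(μ₂−λ) = 1/(5.78−4.92) = 1.16279 hr
W_total = W₁ + W₂ = 0.24752 + 1.16279 = 1.41032 hr

Final: 1.41032 hr


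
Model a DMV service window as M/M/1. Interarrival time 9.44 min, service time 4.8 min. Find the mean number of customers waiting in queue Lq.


λ = 60/9.44 = 6.3559 /hr
μ = 60/4.8 = 12.5000 /hr
ρ = λ/μ = 6.3559/12.5000 = 0.5085
Lq = ρ²/(1−ρ) = 0.2585/0.4915 = 0.5260

Final: 0.5260


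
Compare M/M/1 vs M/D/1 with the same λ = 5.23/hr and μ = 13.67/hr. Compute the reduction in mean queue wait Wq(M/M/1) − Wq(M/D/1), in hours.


ρ = 5.23/13.67 = 0.3826
Wq(M/M/1) = ρ/(μ−λ) = 0.3826/8.44 = 0.04533 hr
Wq(M/D/1) = ρ/(2(μ−λ)) = 0.02267 hr
Savings = 0.04533 − 0.02267 = 0.02267 hr

Final: 0.02267 hr


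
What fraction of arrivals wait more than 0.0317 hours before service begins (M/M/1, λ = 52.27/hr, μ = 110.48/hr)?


ρ = 52.27/110.48 = 0.4731
P(Wq > t) = ρ·e^{−(μ−λ)t} = 0.4731·e^{−1.8453}
= 0.4731·0.157985 = 0.074745

Final: 0.074745


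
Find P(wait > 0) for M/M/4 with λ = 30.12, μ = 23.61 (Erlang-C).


a = λ/μ = 1.2757; ρ = a/4 = 0.3189
P₀ = 0.277966 (from M/M/c formula)
C(c,a) = [a^c/(c!(1−ρ))]·P₀ = [2.64872/(24·0.6811)]·0.277966
= 0.16204·0.277966 = 0.045043

Final: 0.045043


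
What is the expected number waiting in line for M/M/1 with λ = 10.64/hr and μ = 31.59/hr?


ρ = 10.64/31.59 = 0.3368
Lq = ρ²/(1−ρ) = 0.1134/0.6632 = 0.1711

Final: 0.1711


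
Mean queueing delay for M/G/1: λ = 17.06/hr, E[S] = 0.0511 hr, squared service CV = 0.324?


ρ = λ·E[S] = 17.06·0.0511 = 0.8718
E[S²] = E[S]²(1+C_s²) = 0.0511²·(1+0.324) = 0.003457
Wq = λ·E[S²]/(2(1−ρ)) = 17.06·0.003457/(2·0.1282) = 0.22997 hr

Final: 0.22997 hr


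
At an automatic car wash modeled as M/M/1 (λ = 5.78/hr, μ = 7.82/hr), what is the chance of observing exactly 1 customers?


ρ = 5.78/7.82 = 0.7391
P_n = (1−ρ)·ρ^n = (1 − 0.7391)·0.7391^1 = 0.2609·0.739130 = 0.192817

Final: 0.192817


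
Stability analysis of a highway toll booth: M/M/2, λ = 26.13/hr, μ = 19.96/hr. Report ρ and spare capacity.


Total capacity cμ = 2·19.96 = 39.92/hr
ρ = λ/(cμ) = 26.13/39.92 = 0.6546
Stable ⇔ ρ < 1: YES
Spare capacity = cμ − λ = 39.92 − 26.13 = 13.79/hr

Final: ρ = 0.6546; stable; margin = 13.79/hr


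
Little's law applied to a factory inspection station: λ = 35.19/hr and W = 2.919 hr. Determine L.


L = λW = 35.19·2.919 = 102.7196

Final: 102.7196


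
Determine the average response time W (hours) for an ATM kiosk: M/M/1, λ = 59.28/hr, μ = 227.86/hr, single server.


W = 1/(μ−λ) = 1/(227.86 − 59.28) = 1/168.58 = 0.005932 hr

Final: 0.005932 hr


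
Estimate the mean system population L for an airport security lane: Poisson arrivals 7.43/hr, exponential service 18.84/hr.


ρ = λ/μ = 7.43/18.84 = 0.3944
L = ρ/(1−ρ) = 0.3944/(1 − 0.3944) = 0.3944/0.6056 = 0.6512

Final: 0.6512


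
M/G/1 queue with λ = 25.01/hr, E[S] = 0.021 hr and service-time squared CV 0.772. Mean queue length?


ρ = λ·E[S] = 25.01·0.021 = 0.5252
Lq = ρ²(1+C_s²)/(2(1−ρ)) = 0.2758·(1+0.772)/(2·0.4748)
= 0.2758·1.7720/0.9496 = 0.51475

Final: 0.51475


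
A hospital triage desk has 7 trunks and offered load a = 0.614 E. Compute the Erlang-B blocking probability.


B(c,a) = (a^c/c!) / Σ_{k=0}^{c} a^k/k!
a^7/7! = 0.000006528
Σ terms (k=0..7): 1.00000 + 0.61400 + 0.18850 + 0.03858 + 0.005922 + 0.0007272 + 0.00007442 + 0.000006528 = 1.847807
B = 0.000006528/1.847807 = 0.000003533

Final: 0.000003533


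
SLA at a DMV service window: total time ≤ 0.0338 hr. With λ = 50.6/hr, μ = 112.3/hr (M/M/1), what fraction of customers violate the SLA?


W ~ Exponential(μ−λ) for M/M/1.
μ − λ = 112.3 − 50.6 = 61.7000
P(W > t) = e^{−(μ−λ)t} = e^{−2.0855} = 0.124250

Final: 0.124250


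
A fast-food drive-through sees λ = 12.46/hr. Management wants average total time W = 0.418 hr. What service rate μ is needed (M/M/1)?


W = 1/(μ−λ) ⇒ μ − λ = 1/W = 1/0.418 = 2.3923
μ = λ + 1/W = 12.46 + 2.3923 = 14.8523 per hr

Final: 14.8523 /hr


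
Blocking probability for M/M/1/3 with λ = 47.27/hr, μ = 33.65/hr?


ρ = λ/μ = 47.27/33.65 = 1.4048
P_K = (1−ρ)ρ^K/(1−ρ^(K+1)) = (-0.4048·2.772053)/(1 − 3.894055)
= -1.122002/-2.894055 = 0.387692

Final: 0.387692


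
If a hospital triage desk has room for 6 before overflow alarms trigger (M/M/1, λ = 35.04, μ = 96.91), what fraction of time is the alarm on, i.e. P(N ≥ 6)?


ρ = 35.04/96.91 = 0.3616
P(N ≥ n) = ρ^n = 0.3616^6 = 0.002234

Final: 0.002234


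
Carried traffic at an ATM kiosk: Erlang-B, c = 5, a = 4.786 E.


B(5,4.786) = 0.267261 (Erlang-B)
Carried load = a(1 − B) = 4.786·(1 − 0.267261) = 4.786·0.732739 = 3.5069 E

Final: 3.5069 Erlangs


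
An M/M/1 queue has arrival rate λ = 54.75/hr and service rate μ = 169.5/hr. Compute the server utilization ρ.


ρ = λ/μ = 54.75/169.5 = 0.3230

Final: 0.3230


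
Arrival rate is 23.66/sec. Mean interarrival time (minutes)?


Mean interarrival time = 1/λ = 1/23.66 second = 0.04227 second
In minutes: 0.04227 × 0.0166667 = 0.0007044 min

Final: 0.0007044 min


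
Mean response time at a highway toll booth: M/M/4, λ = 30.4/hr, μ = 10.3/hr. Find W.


a = 2.9515; ρ = 0.7379; P₀ = 0.040562
Lq = P₀·a^c·ρ/(c!(1−ρ)²) = 1.37713
Wq = Lq/λ = 1.37713/30.4 = 0.04530 hr
W = Wq + 1/μ = 0.04530 + 0.09709 = 0.14239 hr

Final: 0.14239 hr


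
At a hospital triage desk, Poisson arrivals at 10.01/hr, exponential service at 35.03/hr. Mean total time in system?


W = 1/(μ−λ) = 1/(35.03 − 10.01) = 1/25.02 = 0.03997 hr

Final: 0.03997 hr


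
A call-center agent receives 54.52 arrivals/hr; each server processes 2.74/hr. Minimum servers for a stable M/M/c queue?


Stability requires cμ > λ ⇔ c > λ/μ.
λ/μ = 54.52/2.74 = 19.8978
Minimum integer c = ⌊19.8978⌋ + 1 = 20
Check: 20·2.74 = 54.80 > 54.52, while 19·2.74 = 52.06 ≤ 54.52

Final: 20 servers


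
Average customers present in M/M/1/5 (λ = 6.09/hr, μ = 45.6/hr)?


ρ = 6.09/45.6 = 0.1336
L = ρ[1 − (K+1)ρ^K + Kρ^(K+1)] / [(1−ρ)(1−ρ^(K+1))]
Numerator: 0.1336·(1 − 6·0.00004249 + 5·0.000005674) = 0.133522
Denominator: (0.8664)·(0.999994) = 0.866442
L = 0.133522/0.866442 = 0.1541

Final: 0.1541


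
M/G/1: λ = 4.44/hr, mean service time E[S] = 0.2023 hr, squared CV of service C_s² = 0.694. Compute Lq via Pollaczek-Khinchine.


ρ = λ·E[S] = 4.44·0.2023 = 0.8982
Lq = ρ²(1+C_s²)/(2(1−ρ)) = 0.8068·(1+0.694)/(2·0.1018)
= 0.8068·1.6940/0.2036 = 6.71343

Final: 6.71343


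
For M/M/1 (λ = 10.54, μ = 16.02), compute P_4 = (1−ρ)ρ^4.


ρ = 10.54/16.02 = 0.6579
P_n = (1−ρ)·ρ^n = (1 − 0.6579)·0.6579^4 = 0.3421·0.187375 = 0.064096

Final: 0.064096


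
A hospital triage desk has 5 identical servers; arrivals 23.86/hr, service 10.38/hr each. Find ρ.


ρ = λ/(cμ) = 23.86/(5·10.38) = 23.86/51.90 = 0.4597

Final: 0.4597


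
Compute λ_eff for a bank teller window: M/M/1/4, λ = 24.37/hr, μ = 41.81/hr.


ρ = 0.5829; P_K = (1−ρ)ρ^4/(1−ρ^5) = 0.051620
λ_eff = λ(1 − P_K) = 24.37·(1 − 0.051620) = 24.37·0.948380 = 23.1120 /hr

Final: 23.1120 /hr


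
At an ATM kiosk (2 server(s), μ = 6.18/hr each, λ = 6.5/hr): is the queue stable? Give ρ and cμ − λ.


Total capacity cμ = 2·6.18 = 12.36/hr
ρ = λ/(cμ) = 6.5/12.36 = 0.5259
Stable ⇔ ρ < 1: YES
Spare capacity = cμ − λ = 12.36 − 6.5 = 5.86/hr

Final: ρ = 0.5259; stable; margin = 5.86/hr


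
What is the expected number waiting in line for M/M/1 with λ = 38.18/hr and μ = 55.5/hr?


ρ = 38.18/55.5 = 0.6879
Lq = ρ²/(1−ρ) = 0.4732/0.3121 = 1.5165

Final: 1.5165


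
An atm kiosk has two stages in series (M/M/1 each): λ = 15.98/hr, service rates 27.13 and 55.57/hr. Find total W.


Each node sees arrival rate λ = 15.98/hr (tandem ⇒ throughput preserved).
W₁ = 1/(μ₁−λ) = 1/(27.13−15.98) = 0.08969 hr
W₂ = 1/(μ₂−λ) = 1/(55.57−15.98) = 0.02526 hr
W_total = W₁ + W₂ = 0.08969 + 0.02526 = 0.11495 hr

Final: 0.11495 hr


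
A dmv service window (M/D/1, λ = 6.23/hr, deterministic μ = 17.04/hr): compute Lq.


ρ = 6.23/17.04 = 0.3656
M/D/1: Lq = ρ²/(2(1−ρ)) = 0.1337/(2·0.6344) = 0.10535

Final: 0.10535


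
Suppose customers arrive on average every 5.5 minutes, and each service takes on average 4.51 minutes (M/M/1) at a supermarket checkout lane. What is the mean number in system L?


λ = 60/5.5 = 10.9091 /hr
μ = 60/4.51 = 13.3038 /hr
ρ = λ/μ = 10.9091/13.3038 = 0.8200
L = ρ/(1−ρ) = 0.8200/0.1800 = 4.5556

Final: 4.5556


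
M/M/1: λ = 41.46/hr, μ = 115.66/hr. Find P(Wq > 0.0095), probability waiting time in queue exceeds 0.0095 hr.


ρ = 41.46/115.66 = 0.3585
P(Wq > t) = ρ·e^{−(μ−λ)t} = 0.3585·e^{−0.7049}
= 0.3585·0.494158 = 0.177138

Final: 0.177138


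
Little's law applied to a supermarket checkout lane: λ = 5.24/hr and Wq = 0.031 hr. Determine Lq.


Lq = λWq = 5.24·0.031 = 0.1624

Final: 0.1624


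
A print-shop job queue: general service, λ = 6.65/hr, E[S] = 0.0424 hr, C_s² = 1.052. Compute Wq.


ρ = λ·E[S] = 6.65·0.0424 = 0.2820
E[S²] = E[S]²(1+C_s²) = 0.0424²·(1+1.052) = 0.003689
Wq = λ·E[S²]/(2(1−ρ)) = 6.65·0.003689/(2·0.7180) = 0.01708 hr

Final: 0.01708 hr


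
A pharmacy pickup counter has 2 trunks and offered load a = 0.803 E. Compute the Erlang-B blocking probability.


B(c,a) = (a^c/c!) / Σ_{k=0}^{c} a^k/k!
a^2/2! = 0.322405
Σ terms (k=0..2): 1.00000 + 0.80300 + 0.32240 = 2.125405
B = 0.322405/2.125405 = 0.151691

Final: 0.151691


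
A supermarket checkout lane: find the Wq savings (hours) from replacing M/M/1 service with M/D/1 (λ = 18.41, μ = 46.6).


ρ = 18.41/46.6 = 0.3951
Wq(M/M/1) = ρ/(μ−λ) = 0.3951/28.19 = 0.01401 hr
Wq(M/D/1) = ρ/(2(μ−λ)) = 0.007007 hr
Savings = 0.01401 − 0.007007 = 0.007007 hr

Final: 0.007007 hr


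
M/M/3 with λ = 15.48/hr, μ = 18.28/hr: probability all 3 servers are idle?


a = λ/μ = 15.48/18.28 = 0.8468; ρ = a/c = 0.2823
Σ_{k=0}^{2} a^k/k! (terms k=0..2) = 1.00000 + 0.84683 + 0.35856 = 2.20539
Tail: a^3/(3!(1−ρ)) = 0.60727/(6·0.7177) = 0.14102
P₀ = 1/(2.20539 + 0.14102) = 1/2.34640 = 0.426184

Final: 0.426184


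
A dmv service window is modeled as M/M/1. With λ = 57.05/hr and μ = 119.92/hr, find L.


ρ = λ/μ = 57.05/119.92 = 0.4757
L = ρ/(1−ρ) = 0.4757/(1 − 0.4757) = 0.4757/0.5243 = 0.9074

Final: 0.9074


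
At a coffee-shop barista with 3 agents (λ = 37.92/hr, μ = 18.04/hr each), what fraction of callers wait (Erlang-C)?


a = λ/μ = 2.1020; ρ = a/3 = 0.7007
P₀ = 0.095399 (from M/M/c formula)
C(c,a) = [a^c/(c!(1−ρ))]·P₀ = [9.28743/(6·0.2993)]·0.095399
= 5.17115·0.095399 = 0.493320

Final: 0.493320


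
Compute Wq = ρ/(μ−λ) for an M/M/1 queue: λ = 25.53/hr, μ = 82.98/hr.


ρ = 25.53/82.98 = 0.3077
Wq = ρ/(μ−λ) = 0.3077/(82.98 − 25.53) = 0.3077/57.45 = 0.005355 hr

Final: 0.005355 hr


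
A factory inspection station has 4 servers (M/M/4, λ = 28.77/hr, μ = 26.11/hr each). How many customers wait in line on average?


a = λ/μ = 1.1019; ρ = a/4 = 0.2755
P₀ = 0.331489
Lq = P₀·a^c·ρ / (c!·(1−ρ)²) = 0.331489·1.47412·0.2755/(24·0.52494)
= 0.01068

Final: 0.01068


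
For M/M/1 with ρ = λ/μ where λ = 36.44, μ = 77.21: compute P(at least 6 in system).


ρ = 36.44/77.21 = 0.4720
P(N ≥ n) = ρ^n = 0.4720^6 = 0.011052

Final: 0.011052


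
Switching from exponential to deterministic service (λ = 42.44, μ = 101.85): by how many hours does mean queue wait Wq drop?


ρ = 42.44/101.85 = 0.4167
Wq(M/M/1) = ρ/(μ−λ) = 0.4167/59.41 = 0.007014 hr
Wq(M/D/1) = ρ/(2(μ−λ)) = 0.003507 hr
Savings = 0.007014 − 0.003507 = 0.003507 hr

Final: 0.003507 hr


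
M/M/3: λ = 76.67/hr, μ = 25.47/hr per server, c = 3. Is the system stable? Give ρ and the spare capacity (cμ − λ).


Total capacity cμ = 3·25.47 = 76.41/hr
ρ = λ/(cμ) = 76.67/76.41 = 1.0034
Stable ⇔ ρ < 1: NO
Spare capacity = cμ − λ = 76.41 − 76.67 = -0.26/hr

Final: ρ = 1.0034; unstable; margin = -0.26/hr


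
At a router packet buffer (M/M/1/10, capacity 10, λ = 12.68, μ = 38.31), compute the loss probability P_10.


ρ = λ/μ = 12.68/38.31 = 0.3310
P_K = (1−ρ)ρ^K/(1−ρ^(K+1)) = (0.6690·0.00001578)/(1 − 0.000005222)
= 0.00001056/0.999995 = 0.00001056

Final: 0.00001056


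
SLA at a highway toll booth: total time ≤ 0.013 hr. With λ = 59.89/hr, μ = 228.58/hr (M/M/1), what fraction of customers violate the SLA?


W ~ Exponential(μ−λ) for M/M/1.
μ − λ = 228.58 − 59.89 = 168.6900
P(W > t) = e^{−(μ−λ)t} = e^{−2.1930} = 0.111585

Final: 0.111585


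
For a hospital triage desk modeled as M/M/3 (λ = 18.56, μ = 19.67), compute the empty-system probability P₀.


a = λ/μ = 18.56/19.67 = 0.9436; ρ = a/c = 0.3145
Σ_{k=0}^{2} a^k/k! (terms k=0..2) = 1.00000 + 0.94357 + 0.44516 = 2.38873
Tail: a^3/(3!(1−ρ)) = 0.84008/(6·0.6855) = 0.20426
P₀ = 1/(2.38873 + 0.20426) = 1/2.59299 = 0.385656

Final: 0.385656


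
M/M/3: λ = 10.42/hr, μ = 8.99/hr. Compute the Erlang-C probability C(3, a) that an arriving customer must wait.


a = λ/μ = 1.1591; ρ = a/3 = 0.3864
P₀ = 0.307342 (from M/M/c formula)
C(c,a) = [a^c/(c!(1−ρ))]·P₀ = [1.55713/(6·0.6136)]·0.307342
= 0.42292·0.307342 = 0.129981

Final: 0.129981


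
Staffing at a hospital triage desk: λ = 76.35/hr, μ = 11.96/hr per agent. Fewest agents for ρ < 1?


Stability requires cμ > λ ⇔ c > λ/μ.
λ/μ = 76.35/11.96 = 6.3838
Minimum integer c = ⌊6.3838⌋ + 1 = 7
Check: 7·11.96 = 83.72 > 76.35, while 6·11.96 = 71.76 ≤ 76.35

Final: 7 servers


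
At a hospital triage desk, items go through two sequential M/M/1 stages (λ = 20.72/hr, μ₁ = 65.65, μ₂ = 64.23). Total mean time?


Each node sees arrival rate λ = 20.72/hr (tandem ⇒ throughput preserved).
W₁ = 1/(μ₁−λ) = 1/(65.65−20.72) = 0.02226 hr
W₂ = 1/(μ₂−λ) = 1/(64.23−20.72) = 0.02298 hr
W_total = W₁ + W₂ = 0.02226 + 0.02298 = 0.04524 hr

Final: 0.04524 hr


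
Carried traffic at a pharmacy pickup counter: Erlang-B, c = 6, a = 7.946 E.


B(6,7.946) = 0.386799 (Erlang-B)
Carried load = a(1 − B) = 7.946·(1 − 0.386799) = 7.946·0.613201 = 4.8725 E

Final: 4.8725 Erlangs


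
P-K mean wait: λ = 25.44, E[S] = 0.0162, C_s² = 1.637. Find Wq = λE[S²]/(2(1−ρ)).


ρ = λ·E[S] = 25.44·0.0162 = 0.4121
E[S²] = E[S]²(1+C_s²) = 0.0162²·(1+1.637) = 0.0006921
Wq = λ·E[S²]/(2(1−ρ)) = 25.44·0.0006921/(2·0.5879) = 0.01497 hr

Final: 0.01497 hr


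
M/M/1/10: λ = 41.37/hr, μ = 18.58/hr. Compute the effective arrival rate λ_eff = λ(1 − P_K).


ρ = 2.2266; P_K = (1−ρ)ρ^10/(1−ρ^11) = 0.550965
λ_eff = λ(1 − P_K) = 41.37·(1 − 0.550965) = 41.37·0.449035 = 18.5766 /hr

Final: 18.5766 /hr


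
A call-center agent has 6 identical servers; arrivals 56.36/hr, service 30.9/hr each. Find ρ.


ρ = λ/(cμ) = 56.36/(6·30.9) = 56.36/185.40 = 0.3040

Final: 0.3040


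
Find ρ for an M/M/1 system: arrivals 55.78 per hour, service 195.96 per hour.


ρ = λ/μ = 55.78/195.96 = 0.2846

Final: 0.2846


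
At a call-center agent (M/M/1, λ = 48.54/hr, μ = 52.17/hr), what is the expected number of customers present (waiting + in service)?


ρ = λ/μ = 48.54/52.17 = 0.9304
L = ρ/(1−ρ) = 0.9304/(1 − 0.9304) = 0.9304/0.06958 = 13.3719

Final: 13.3719


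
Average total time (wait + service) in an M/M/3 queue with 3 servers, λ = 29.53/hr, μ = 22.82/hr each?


a = 1.2940; ρ = 0.4313; P₀ = 0.265505
Lq = P₀·a^c·ρ/(c!(1−ρ)²) = 0.12791
Wq = Lq/λ = 0.12791/29.53 = 0.004331 hr
W = Wq + 1/μ = 0.004331 + 0.04382 = 0.04815 hr

Final: 0.04815 hr


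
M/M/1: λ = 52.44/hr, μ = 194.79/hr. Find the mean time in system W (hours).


W = 1/(μ−λ) = 1/(194.79 − 52.44) = 1/142.35 = 0.007025 hr

Final: 0.007025 hr


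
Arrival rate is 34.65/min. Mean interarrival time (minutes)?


Mean interarrival time = 1/λ = 1/34.65 minute = 0.02886 minute
In minutes: 0.02886 × 1 = 0.02886 min

Final: 0.02886 min


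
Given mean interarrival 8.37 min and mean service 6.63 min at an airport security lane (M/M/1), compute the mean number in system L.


λ = 60/8.37 = 7.1685 /hr
μ = 60/6.63 = 9.0498 /hr
ρ = λ/μ = 7.1685/9.0498 = 0.7921
L = ρ/(1−ρ) = 0.7921/0.2079 = 3.8103

Final: 3.8103


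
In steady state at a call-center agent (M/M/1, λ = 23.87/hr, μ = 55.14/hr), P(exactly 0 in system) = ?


ρ = 23.87/55.14 = 0.4329
P_n = (1−ρ)·ρ^n = (1 − 0.4329)·0.4329^0 = 0.5671·1.000000 = 0.567102

Final: 0.567102


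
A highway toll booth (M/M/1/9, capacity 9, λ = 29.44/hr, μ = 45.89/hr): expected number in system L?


ρ = 29.44/45.89 = 0.6415
L = ρ[1 − (K+1)ρ^K + Kρ^(K+1)] / [(1−ρ)(1−ρ^(K+1))]
Numerator: 0.6415·(1 − 10·0.018407 + 9·0.011809) = 0.591629
Denominator: (0.3585)·(0.988191) = 0.354233
L = 0.591629/0.354233 = 1.6702

Final: 1.6702


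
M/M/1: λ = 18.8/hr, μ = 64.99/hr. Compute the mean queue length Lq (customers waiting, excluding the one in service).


ρ = 18.8/64.99 = 0.2893
Lq = ρ²/(1−ρ) = 0.08368/0.7107 = 0.1177

Final: 0.1177


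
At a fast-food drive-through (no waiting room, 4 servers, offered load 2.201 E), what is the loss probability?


B(c,a) = (a^c/c!) / Σ_{k=0}^{c} a^k/k!
a^4/4! = 0.977843
Σ terms (k=0..4): 1.00000 + 2.20100 + 2.42220 + 1.77709 + 0.97784 = 8.378131
B = 0.977843/8.378131 = 0.116714

Final: 0.116714


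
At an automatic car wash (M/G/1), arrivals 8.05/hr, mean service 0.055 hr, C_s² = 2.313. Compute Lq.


ρ = λ·E[S] = 8.05·0.055 = 0.4428
Lq = ρ²(1+C_s²)/(2(1−ρ)) = 0.1960·(1+2.313)/(2·0.5573)
= 0.1960·3.3130/1.1145 = 0.58272

Final: 0.58272


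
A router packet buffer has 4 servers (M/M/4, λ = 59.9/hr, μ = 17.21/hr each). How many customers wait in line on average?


a = λ/μ = 3.4805; ρ = a/4 = 0.8701
P₀ = 0.015468
Lq = P₀·a^c·ρ / (c!·(1−ρ)²) = 0.015468·146.75193·0.8701/(24·0.01687)
= 4.87980

Final: 4.87980


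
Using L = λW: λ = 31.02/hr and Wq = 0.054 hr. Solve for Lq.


Lq = λWq = 31.02·0.054 = 1.6751

Final: 1.6751


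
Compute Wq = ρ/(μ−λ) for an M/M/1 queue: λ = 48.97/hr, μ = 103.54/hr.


ρ = 48.97/103.54 = 0.4730
Wq = ρ/(μ−λ) = 0.4730/(103.54 − 48.97) = 0.4730/54.57 = 0.008667 hr

Final: 0.008667 hr
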